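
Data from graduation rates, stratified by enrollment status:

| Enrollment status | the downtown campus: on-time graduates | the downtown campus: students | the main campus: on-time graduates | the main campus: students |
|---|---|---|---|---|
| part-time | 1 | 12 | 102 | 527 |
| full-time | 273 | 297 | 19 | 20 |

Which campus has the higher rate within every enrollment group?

the main campus

Part-time: the downtown campus 1/12 = 8.3%, the main campus 102/527 = 19.4% → the main campus
Full-time: the downtown campus 273/297 = 91.9%, the main campus 19/20 = 95.0% → the main campus
The main campus has the higher rate in both groups.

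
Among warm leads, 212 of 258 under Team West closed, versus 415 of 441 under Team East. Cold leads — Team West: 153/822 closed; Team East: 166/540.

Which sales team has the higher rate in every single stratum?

Team East

Warm: Team West 212/258 = 82.2%, Team East 415/441 = 94.1% → Team East
Cold: Team West 153/822 = 18.6%, Team East 166/540 = 30.7% → Team East
Team East has the higher rate in both groups.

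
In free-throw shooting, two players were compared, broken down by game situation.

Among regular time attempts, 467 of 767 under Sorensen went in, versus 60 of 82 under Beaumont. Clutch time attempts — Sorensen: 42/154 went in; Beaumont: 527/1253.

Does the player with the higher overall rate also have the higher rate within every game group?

No

Regular time: Sorensen 467/767 = 60.9%, Beaumont 60/82 = 73.2% → Beaumont
Clutch time: Sorensen 42/154 = 27.3%, Beaumont 527/1253 = 42.1% → Beaumont
Overall: Sorensen 509/921 = 55.3%, Beaumont 587/1335 = 44.0% → Sorensen
Beaumont wins each game group but Sorensen wins overall — the comparison reverses. Beaumont's attempts skew toward clutch time, which has a lower base rate.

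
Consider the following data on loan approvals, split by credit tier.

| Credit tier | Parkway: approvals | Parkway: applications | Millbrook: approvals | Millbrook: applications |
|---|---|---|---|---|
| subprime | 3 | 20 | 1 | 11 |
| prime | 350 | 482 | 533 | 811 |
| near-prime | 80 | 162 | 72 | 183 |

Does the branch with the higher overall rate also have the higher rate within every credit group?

Yes

Subprime: Parkway 3/20 = 15.0%, Millbrook 1/11 = 9.1% → Parkway
Prime: Parkway 350/482 = 72.6%, Millbrook 533/811 = 65.7% → Parkway
Near-prime: Parkway 80/162 = 49.4%, Millbrook 72/183 = 39.3% → Parkway
Overall: Parkway 433/664 = 65.2%, Millbrook 606/1005 = 60.3% → Parkway
Parkway wins overall and in every credit group — no reversal.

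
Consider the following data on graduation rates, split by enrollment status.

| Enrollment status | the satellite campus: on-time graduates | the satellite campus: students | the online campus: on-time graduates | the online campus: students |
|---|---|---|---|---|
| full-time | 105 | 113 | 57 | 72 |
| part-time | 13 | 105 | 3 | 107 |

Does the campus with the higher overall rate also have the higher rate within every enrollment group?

Full-time: the satellite campus 105/113 = 92.9%, the online campus 57/72 = 79.2% → the satellite campus
Part-time: the satellite campus 13/105 = 12.4%, the online campus 3/107 = 2.8% → the satellite campus
Overall: the satellite campus 118/218 = 54.1%, the online campus 60/179 = 33.5% → the satellite campus
The satellite campus wins overall and in every enrollment group — no reversal.

Yes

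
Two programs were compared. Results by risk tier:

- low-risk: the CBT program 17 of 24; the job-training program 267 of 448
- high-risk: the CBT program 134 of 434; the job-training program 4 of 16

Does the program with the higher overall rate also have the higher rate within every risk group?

No

Low-risk: the CBT program 17/24 = 70.8%, the job-training program 267/448 = 59.6% → the CBT program
High-risk: the CBT program 134/434 = 30.9%, the job-training program 4/16 = 25.0% → the CBT program
Overall: the CBT program 151/458 = 33.0%, the job-training program 271/464 = 58.4% → the job-training program
The CBT program wins each risk group but the job-training program wins overall — the comparison reverses. The CBT program's participants skew toward high-risk, which has a lower base rate.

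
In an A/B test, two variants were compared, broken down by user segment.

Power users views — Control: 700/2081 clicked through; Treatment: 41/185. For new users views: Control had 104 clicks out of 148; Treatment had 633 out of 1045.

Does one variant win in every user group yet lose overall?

Yes

Power users: Control 700/2081 = 33.6%, Treatment 41/185 = 22.2% → Control
New users: Control 104/148 = 70.3%, Treatment 633/1045 = 60.6% → Control
Overall: Control 804/2229 = 36.1%, Treatment 674/1230 = 54.8% → Treatment
Control wins each user group but Treatment wins overall — the comparison reverses. Control's views skew toward power users, which has a lower base rate.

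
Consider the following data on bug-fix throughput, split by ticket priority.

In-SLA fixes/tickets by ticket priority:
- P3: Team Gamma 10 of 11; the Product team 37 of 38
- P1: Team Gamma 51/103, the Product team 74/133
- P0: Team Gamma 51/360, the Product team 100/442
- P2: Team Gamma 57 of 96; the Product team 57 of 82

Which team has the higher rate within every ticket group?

P3: Team Gamma 10/11 = 90.9%, the Product team 37/38 = 97.4% → the Product team
P1: Team Gamma 51/103 = 49.5%, the Product team 74/133 = 55.6% → the Product team
P0: Team Gamma 51/360 = 14.2%, the Product team 100/442 = 22.6% → the Product team
P2: Team Gamma 57/96 = 59.4%, the Product team 57/82 = 69.5% → the Product team
The Product team has the higher rate in all 4 groups.

the Product team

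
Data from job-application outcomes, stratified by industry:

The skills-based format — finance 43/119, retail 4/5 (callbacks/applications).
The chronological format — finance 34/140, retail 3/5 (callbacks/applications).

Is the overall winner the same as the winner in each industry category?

Yes

Finance: the skills-based format 43/119 = 36.1%, the chronological format 34/140 = 24.3% → the skills-based format
Retail: the skills-based format 4/5 = 80.0%, the chronological format 3/5 = 60.0% → the skills-based format
Overall: the skills-based format 47/124 = 37.9%, the chronological format 37/145 = 25.5% → the skills-based format
The skills-based format wins overall and in every industry group — no reversal.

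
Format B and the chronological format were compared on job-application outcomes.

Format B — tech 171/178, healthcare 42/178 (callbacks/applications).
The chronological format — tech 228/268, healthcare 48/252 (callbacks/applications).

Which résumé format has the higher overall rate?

Tech: Format B 171/178 = 96.1%, the chronological format 228/268 = 85.1% → Format B
Healthcare: Format B 42/178 = 23.6%, the chronological format 48/252 = 19.0% → Format B
Overall: Format B 213/356 = 59.8%, the chronological format 276/520 = 53.1% → Format B

Format B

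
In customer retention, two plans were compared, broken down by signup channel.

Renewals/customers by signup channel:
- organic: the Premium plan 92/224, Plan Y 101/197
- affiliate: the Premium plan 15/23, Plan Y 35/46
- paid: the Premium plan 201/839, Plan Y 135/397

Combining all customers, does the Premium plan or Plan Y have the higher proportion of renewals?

Organic: the Premium plan 92/224 = 41.1%, Plan Y 101/197 = 51.3% → Plan Y
Affiliate: the Premium plan 15/23 = 65.2%, Plan Y 35/46 = 76.1% → Plan Y
Paid: the Premium plan 201/839 = 24.0%, Plan Y 135/397 = 34.0% → Plan Y
Overall: the Premium plan 308/1086 = 28.4%, Plan Y 271/640 = 42.3% → Plan Y

Plan Y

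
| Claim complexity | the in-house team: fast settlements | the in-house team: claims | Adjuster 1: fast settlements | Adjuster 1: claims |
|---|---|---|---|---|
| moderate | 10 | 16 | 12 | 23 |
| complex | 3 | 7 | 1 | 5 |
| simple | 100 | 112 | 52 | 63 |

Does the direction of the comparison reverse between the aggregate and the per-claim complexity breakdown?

No

Moderate: the in-house team 10/16 = 62.5%, Adjuster 1 12/23 = 52.2% → the in-house team
Complex: the in-house team 3/7 = 42.9%, Adjuster 1 1/5 = 20.0% → the in-house team
Simple: the in-house team 100/112 = 89.3%, Adjuster 1 52/63 = 82.5% → the in-house team
Overall: the in-house team 113/135 = 83.7%, Adjuster 1 65/91 = 71.4% → the in-house team
The in-house team wins overall and in every claim group — no reversal.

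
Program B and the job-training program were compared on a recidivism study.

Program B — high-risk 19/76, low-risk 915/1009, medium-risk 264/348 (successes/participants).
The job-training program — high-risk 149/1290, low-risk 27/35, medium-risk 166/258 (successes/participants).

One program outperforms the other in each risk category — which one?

Program B

High-risk: Program B 19/76 = 25.0%, the job-training program 149/1290 = 11.6% → Program B
Low-risk: Program B 915/1009 = 90.7%, the job-training program 27/35 = 77.1% → Program B
Medium-risk: Program B 264/348 = 75.9%, the job-training program 166/258 = 64.3% → Program B
Program B has the higher rate in all 3 groups.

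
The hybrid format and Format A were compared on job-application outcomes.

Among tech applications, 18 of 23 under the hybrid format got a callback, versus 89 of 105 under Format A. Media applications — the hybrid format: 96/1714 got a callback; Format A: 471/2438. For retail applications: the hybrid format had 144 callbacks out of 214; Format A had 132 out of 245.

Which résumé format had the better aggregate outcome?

Tech: the hybrid format 18/23 = 78.3%, Format A 89/105 = 84.8% → Format A
Media: the hybrid format 96/1714 = 5.6%, Format A 471/2438 = 19.3% → Format A
Retail: the hybrid format 144/214 = 67.3%, Format A 132/245 = 53.9% → the hybrid format
Overall: the hybrid format 258/1951 = 13.2%, Format A 692/2788 = 24.8% → Format A
(Neither sweeps every industry group, but Format A has the higher pooled rate.)

Format A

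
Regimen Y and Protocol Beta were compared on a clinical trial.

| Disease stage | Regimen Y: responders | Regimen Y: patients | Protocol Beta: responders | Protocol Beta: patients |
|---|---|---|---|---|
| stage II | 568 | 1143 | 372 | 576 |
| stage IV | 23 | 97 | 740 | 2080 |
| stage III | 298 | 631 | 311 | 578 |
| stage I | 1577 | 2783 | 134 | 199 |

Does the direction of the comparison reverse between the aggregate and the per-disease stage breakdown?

Yes

Stage II: Regimen Y 568/1143 = 49.7%, Protocol Beta 372/576 = 64.6% → Protocol Beta
Stage IV: Regimen Y 23/97 = 23.7%, Protocol Beta 740/2080 = 35.6% → Protocol Beta
Stage III: Regimen Y 298/631 = 47.2%, Protocol Beta 311/578 = 53.8% → Protocol Beta
Stage I: Regimen Y 1577/2783 = 56.7%, Protocol Beta 134/199 = 67.3% → Protocol Beta
Overall: Regimen Y 2466/4654 = 53.0%, Protocol Beta 1557/3433 = 45.4% → Regimen Y
Protocol Beta wins each disease group but Regimen Y wins overall — the comparison reverses. Protocol Beta's patients skew toward stage IV, which has a lower base rate.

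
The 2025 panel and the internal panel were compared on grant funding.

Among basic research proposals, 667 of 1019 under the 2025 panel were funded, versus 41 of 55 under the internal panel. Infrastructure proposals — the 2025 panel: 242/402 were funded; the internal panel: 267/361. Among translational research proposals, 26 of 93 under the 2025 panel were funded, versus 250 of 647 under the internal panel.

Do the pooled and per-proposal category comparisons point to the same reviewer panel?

Basic research: the 2025 panel 667/1019 = 65.5%, the internal panel 41/55 = 74.5% → the internal panel
Infrastructure: the 2025 panel 242/402 = 60.2%, the internal panel 267/361 = 74.0% → the internal panel
Translational research: the 2025 panel 26/93 = 28.0%, the internal panel 250/647 = 38.6% → the internal panel
Overall: the 2025 panel 935/1514 = 61.8%, the internal panel 558/1063 = 52.5% → the 2025 panel
The internal panel wins each proposal group but the 2025 panel wins overall — the comparison reverses. The internal panel's proposals skew toward translational research, which has a lower base rate.

No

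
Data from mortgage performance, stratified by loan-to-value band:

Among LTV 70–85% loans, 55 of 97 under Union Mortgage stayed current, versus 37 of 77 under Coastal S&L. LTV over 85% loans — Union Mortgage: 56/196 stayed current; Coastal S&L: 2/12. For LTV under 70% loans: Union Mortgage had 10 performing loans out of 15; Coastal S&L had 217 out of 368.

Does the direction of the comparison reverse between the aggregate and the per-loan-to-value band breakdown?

LTV 70–85%: Union Mortgage 55/97 = 56.7%, Coastal S&L 37/77 = 48.1% → Union Mortgage
LTV over 85%: Union Mortgage 56/196 = 28.6%, Coastal S&L 2/12 = 16.7% → Union Mortgage
LTV under 70%: Union Mortgage 10/15 = 66.7%, Coastal S&L 217/368 = 59.0% → Union Mortgage
Overall: Union Mortgage 121/308 = 39.3%, Coastal S&L 256/457 = 56.0% → Coastal S&L
Union Mortgage wins each loan-to-value group but Coastal S&L wins overall — the comparison reverses. Union Mortgage's loans skew toward LTV over 85%, which has a lower base rate.

Yes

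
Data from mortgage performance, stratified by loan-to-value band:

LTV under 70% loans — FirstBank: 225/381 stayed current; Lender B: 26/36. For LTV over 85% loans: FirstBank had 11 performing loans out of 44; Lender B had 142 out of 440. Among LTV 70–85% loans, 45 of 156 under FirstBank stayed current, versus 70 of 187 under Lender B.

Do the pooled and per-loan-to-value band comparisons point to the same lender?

No

LTV under 70%: FirstBank 225/381 = 59.1%, Lender B 26/36 = 72.2% → Lender B
LTV over 85%: FirstBank 11/44 = 25.0%, Lender B 142/440 = 32.3% → Lender B
LTV 70–85%: FirstBank 45/156 = 28.8%, Lender B 70/187 = 37.4% → Lender B
Overall: FirstBank 281/581 = 48.4%, Lender B 238/663 = 35.9% → FirstBank
Lender B wins each loan-to-value group but FirstBank wins overall — the comparison reverses. Lender B's loans skew toward LTV over 85%, which has a lower base rate.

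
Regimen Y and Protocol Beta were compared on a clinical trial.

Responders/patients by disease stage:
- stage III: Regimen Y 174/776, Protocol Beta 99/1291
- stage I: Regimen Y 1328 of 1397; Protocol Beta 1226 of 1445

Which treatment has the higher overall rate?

Stage III: Regimen Y 174/776 = 22.4%, Protocol Beta 99/1291 = 7.7% → Regimen Y
Stage I: Regimen Y 1328/1397 = 95.1%, Protocol Beta 1226/1445 = 84.8% → Regimen Y
Overall: Regimen Y 1502/2173 = 69.1%, Protocol Beta 1325/2736 = 48.4% → Regimen Y

Regimen Y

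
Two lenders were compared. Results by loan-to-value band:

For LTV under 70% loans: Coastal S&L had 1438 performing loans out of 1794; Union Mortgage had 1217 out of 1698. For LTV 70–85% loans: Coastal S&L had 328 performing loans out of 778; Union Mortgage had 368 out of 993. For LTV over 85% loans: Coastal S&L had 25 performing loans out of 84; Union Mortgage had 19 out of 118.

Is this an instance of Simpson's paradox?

No

LTV under 70%: Coastal S&L 1438/1794 = 80.2%, Union Mortgage 1217/1698 = 71.7% → Coastal S&L
LTV 70–85%: Coastal S&L 328/778 = 42.2%, Union Mortgage 368/993 = 37.1% → Coastal S&L
LTV over 85%: Coastal S&L 25/84 = 29.8%, Union Mortgage 19/118 = 16.1% → Coastal S&L
Overall: Coastal S&L 1791/2656 = 67.4%, Union Mortgage 1604/2809 = 57.1% → Coastal S&L
Coastal S&L wins overall and in every loan-to-value group — no reversal.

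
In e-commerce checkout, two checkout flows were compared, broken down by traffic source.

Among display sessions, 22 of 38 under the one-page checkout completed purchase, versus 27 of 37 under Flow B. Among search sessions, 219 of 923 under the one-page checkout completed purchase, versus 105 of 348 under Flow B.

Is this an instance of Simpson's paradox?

Display: the one-page checkout 22/38 = 57.9%, Flow B 27/37 = 73.0% → Flow B
Search: the one-page checkout 219/923 = 23.7%, Flow B 105/348 = 30.2% → Flow B
Overall: the one-page checkout 241/961 = 25.1%, Flow B 132/385 = 34.3% → Flow B
Flow B wins overall and in every traffic group — no reversal.

No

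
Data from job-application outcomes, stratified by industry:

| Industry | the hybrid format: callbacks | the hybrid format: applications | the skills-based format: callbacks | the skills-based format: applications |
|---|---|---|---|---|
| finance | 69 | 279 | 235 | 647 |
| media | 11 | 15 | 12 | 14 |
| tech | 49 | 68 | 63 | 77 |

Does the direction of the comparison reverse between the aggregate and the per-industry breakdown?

Finance: the hybrid format 69/279 = 24.7%, the skills-based format 235/647 = 36.3% → the skills-based format
Media: the hybrid format 11/15 = 73.3%, the skills-based format 12/14 = 85.7% → the skills-based format
Tech: the hybrid format 49/68 = 72.1%, the skills-based format 63/77 = 81.8% → the skills-based format
Overall: the hybrid format 129/362 = 35.6%, the skills-based format 310/738 = 42.0% → the skills-based format
The skills-based format wins overall and in every industry group — no reversal.

No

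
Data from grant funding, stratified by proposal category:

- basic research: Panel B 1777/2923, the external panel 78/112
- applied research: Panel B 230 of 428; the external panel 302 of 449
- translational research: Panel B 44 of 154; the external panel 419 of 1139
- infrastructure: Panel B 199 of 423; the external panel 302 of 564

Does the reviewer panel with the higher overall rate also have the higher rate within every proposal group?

No

Basic research: Panel B 1777/2923 = 60.8%, the external panel 78/112 = 69.6% → the external panel
Applied research: Panel B 230/428 = 53.7%, the external panel 302/449 = 67.3% → the external panel
Translational research: Panel B 44/154 = 28.6%, the external panel 419/1139 = 36.8% → the external panel
Infrastructure: Panel B 199/423 = 47.0%, the external panel 302/564 = 53.5% → the external panel
Overall: Panel B 2250/3928 = 57.3%, the external panel 1101/2264 = 48.6% → Panel B
The external panel wins each proposal group but Panel B wins overall — the comparison reverses. The external panel's proposals skew toward translational research, which has a lower base rate.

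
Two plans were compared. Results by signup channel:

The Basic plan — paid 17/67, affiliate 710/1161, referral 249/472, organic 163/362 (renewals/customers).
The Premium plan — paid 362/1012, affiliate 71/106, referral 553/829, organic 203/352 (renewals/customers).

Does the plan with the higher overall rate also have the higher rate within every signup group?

Paid: the Basic plan 17/67 = 25.4%, the Premium plan 362/1012 = 35.8% → the Premium plan
Affiliate: the Basic plan 710/1161 = 61.2%, the Premium plan 71/106 = 67.0% → the Premium plan
Referral: the Basic plan 249/472 = 52.8%, the Premium plan 553/829 = 66.7% → the Premium plan
Organic: the Basic plan 163/362 = 45.0%, the Premium plan 203/352 = 57.7% → the Premium plan
Overall: the Basic plan 1139/2062 = 55.2%, the Premium plan 1189/2299 = 51.7% → the Basic plan
The Premium plan wins each signup group but the Basic plan wins overall — the comparison reverses. The Premium plan's customers skew toward paid, which has a lower base rate.

No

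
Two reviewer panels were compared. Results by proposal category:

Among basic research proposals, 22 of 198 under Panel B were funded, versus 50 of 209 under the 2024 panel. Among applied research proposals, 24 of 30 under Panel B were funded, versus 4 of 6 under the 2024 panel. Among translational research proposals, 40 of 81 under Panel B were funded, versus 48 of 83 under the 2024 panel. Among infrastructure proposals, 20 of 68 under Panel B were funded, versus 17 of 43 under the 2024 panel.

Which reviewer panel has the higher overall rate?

the 2024 panel

Basic research: Panel B 22/198 = 11.1%, the 2024 panel 50/209 = 23.9% → the 2024 panel
Applied research: Panel B 24/30 = 80.0%, the 2024 panel 4/6 = 66.7% → Panel B
Translational research: Panel B 40/81 = 49.4%, the 2024 panel 48/83 = 57.8% → the 2024 panel
Infrastructure: Panel B 20/68 = 29.4%, the 2024 panel 17/43 = 39.5% → the 2024 panel
Overall: Panel B 106/377 = 28.1%, the 2024 panel 119/341 = 34.9% → the 2024 panel
(Neither sweeps every proposal group, but the 2024 panel has the higher pooled rate.)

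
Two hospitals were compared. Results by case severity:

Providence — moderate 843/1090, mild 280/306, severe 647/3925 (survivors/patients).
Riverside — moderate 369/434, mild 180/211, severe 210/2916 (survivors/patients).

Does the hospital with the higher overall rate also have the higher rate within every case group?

No

Moderate: Providence 843/1090 = 77.3%, Riverside 369/434 = 85.0% → Riverside
Mild: Providence 280/306 = 91.5%, Riverside 180/211 = 85.3% → Providence
Severe: Providence 647/3925 = 16.5%, Riverside 210/2916 = 7.2% → Providence
Overall: Providence 1770/5321 = 33.3%, Riverside 759/3561 = 21.3% → Providence
Neither sweeps: Providence wins 2 of 3 groups, Riverside wins 1. Providence wins overall but not every group — no Simpson reversal.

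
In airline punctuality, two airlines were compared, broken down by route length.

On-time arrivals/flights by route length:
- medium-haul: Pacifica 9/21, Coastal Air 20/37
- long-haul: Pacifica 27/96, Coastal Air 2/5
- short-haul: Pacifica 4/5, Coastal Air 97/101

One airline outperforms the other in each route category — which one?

Medium-haul: Pacifica 9/21 = 42.9%, Coastal Air 20/37 = 54.1% → Coastal Air
Long-haul: Pacifica 27/96 = 28.1%, Coastal Air 2/5 = 40.0% → Coastal Air
Short-haul: Pacifica 4/5 = 80.0%, Coastal Air 97/101 = 96.0% → Coastal Air
Coastal Air has the higher rate in all 3 groups.

Coastal Air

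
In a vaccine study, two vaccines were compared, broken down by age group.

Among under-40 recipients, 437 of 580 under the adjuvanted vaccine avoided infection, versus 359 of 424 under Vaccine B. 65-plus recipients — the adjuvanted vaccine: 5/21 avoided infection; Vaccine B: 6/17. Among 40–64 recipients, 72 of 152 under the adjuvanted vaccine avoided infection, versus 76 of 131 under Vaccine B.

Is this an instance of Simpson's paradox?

No

Under-40: the adjuvanted vaccine 437/580 = 75.3%, Vaccine B 359/424 = 84.7% → Vaccine B
65-plus: the adjuvanted vaccine 5/21 = 23.8%, Vaccine B 6/17 = 35.3% → Vaccine B
40–64: the adjuvanted vaccine 72/152 = 47.4%, Vaccine B 76/131 = 58.0% → Vaccine B
Overall: the adjuvanted vaccine 514/753 = 68.3%, Vaccine B 441/572 = 77.1% → Vaccine B
Vaccine B wins overall and in every age group — no reversal.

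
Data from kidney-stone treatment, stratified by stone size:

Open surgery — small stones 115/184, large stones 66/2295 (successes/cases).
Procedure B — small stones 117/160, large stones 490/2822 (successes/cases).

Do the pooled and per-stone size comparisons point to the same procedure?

Yes

Small stones: open surgery 115/184 = 62.5%, Procedure B 117/160 = 73.1% → Procedure B
Large stones: open surgery 66/2295 = 2.9%, Procedure B 490/2822 = 17.4% → Procedure B
Overall: open surgery 181/2479 = 7.3%, Procedure B 607/2982 = 20.4% → Procedure B
Procedure B wins overall and in every stone group — no reversal.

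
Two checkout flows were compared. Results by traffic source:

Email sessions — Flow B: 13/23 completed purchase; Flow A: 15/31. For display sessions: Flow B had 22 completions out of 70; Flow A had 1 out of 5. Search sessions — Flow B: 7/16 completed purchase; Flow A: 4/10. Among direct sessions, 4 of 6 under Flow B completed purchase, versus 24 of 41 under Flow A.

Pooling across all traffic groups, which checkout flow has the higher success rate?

Flow A

Email: Flow B 13/23 = 56.5%, Flow A 15/31 = 48.4% → Flow B
Display: Flow B 22/70 = 31.4%, Flow A 1/5 = 20.0% → Flow B
Search: Flow B 7/16 = 43.8%, Flow A 4/10 = 40.0% → Flow B
Direct: Flow B 4/6 = 66.7%, Flow A 24/41 = 58.5% → Flow B
Overall: Flow B 46/115 = 40.0%, Flow A 44/87 = 50.6% → Flow A
(Flow B wins every traffic group but Flow A wins overall — Flow B's sessions skew toward the low-rate display group.)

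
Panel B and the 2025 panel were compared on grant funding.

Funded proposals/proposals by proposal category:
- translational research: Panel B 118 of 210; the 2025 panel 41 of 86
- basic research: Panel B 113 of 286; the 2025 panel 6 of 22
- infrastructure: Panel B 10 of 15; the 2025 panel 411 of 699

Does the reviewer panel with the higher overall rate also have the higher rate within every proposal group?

No

Translational research: Panel B 118/210 = 56.2%, the 2025 panel 41/86 = 47.7% → Panel B
Basic research: Panel B 113/286 = 39.5%, the 2025 panel 6/22 = 27.3% → Panel B
Infrastructure: Panel B 10/15 = 66.7%, the 2025 panel 411/699 = 58.8% → Panel B
Overall: Panel B 241/511 = 47.2%, the 2025 panel 458/807 = 56.8% → the 2025 panel
Panel B wins each proposal group but the 2025 panel wins overall — the comparison reverses. Panel B's proposals skew toward basic research, which has a lower base rate.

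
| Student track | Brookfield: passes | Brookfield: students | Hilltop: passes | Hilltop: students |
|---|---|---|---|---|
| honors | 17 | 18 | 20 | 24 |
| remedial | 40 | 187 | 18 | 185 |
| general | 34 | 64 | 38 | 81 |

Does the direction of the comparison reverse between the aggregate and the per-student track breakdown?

No

Honors: Brookfield 17/18 = 94.4%, Hilltop 20/24 = 83.3% → Brookfield
Remedial: Brookfield 40/187 = 21.4%, Hilltop 18/185 = 9.7% → Brookfield
General: Brookfield 34/64 = 53.1%, Hilltop 38/81 = 46.9% → Brookfield
Overall: Brookfield 91/269 = 33.8%, Hilltop 76/290 = 26.2% → Brookfield
Brookfield wins overall and in every student group — no reversal.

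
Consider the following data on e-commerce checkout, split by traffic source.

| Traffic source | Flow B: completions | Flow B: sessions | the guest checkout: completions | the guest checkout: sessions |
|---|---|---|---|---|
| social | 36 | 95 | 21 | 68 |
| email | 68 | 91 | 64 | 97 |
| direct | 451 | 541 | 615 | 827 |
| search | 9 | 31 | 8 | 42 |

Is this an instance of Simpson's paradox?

No

Social: Flow B 36/95 = 37.9%, the guest checkout 21/68 = 30.9% → Flow B
Email: Flow B 68/91 = 74.7%, the guest checkout 64/97 = 66.0% → Flow B
Direct: Flow B 451/541 = 83.4%, the guest checkout 615/827 = 74.4% → Flow B
Search: Flow B 9/31 = 29.0%, the guest checkout 8/42 = 19.0% → Flow B
Overall: Flow B 564/758 = 74.4%, the guest checkout 708/1034 = 68.5% → Flow B
Flow B wins overall and in every traffic group — no reversal.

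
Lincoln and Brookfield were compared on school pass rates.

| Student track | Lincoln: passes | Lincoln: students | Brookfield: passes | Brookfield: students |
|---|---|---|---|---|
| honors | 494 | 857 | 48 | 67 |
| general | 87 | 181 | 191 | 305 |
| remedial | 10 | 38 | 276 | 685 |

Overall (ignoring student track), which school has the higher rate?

Honors: Lincoln 494/857 = 57.6%, Brookfield 48/67 = 71.6% → Brookfield
General: Lincoln 87/181 = 48.1%, Brookfield 191/305 = 62.6% → Brookfield
Remedial: Lincoln 10/38 = 26.3%, Brookfield 276/685 = 40.3% → Brookfield
Overall: Lincoln 591/1076 = 54.9%, Brookfield 515/1057 = 48.7% → Lincoln
(Brookfield wins every student group but Lincoln wins overall — Brookfield's students skew toward the low-rate remedial group.)

Lincoln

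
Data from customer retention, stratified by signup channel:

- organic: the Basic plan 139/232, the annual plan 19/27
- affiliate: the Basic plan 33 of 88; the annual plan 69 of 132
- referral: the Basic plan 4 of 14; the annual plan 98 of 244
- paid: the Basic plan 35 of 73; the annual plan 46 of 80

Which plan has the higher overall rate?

the Basic plan

Organic: the Basic plan 139/232 = 59.9%, the annual plan 19/27 = 70.4% → the annual plan
Affiliate: the Basic plan 33/88 = 37.5%, the annual plan 69/132 = 52.3% → the annual plan
Referral: the Basic plan 4/14 = 28.6%, the annual plan 98/244 = 40.2% → the annual plan
Paid: the Basic plan 35/73 = 47.9%, the annual plan 46/80 = 57.5% → the annual plan
Overall: the Basic plan 211/407 = 51.8%, the annual plan 232/483 = 48.0% → the Basic plan
(The annual plan wins every signup group but the Basic plan wins overall — the annual plan's customers skew toward the low-rate referral group.)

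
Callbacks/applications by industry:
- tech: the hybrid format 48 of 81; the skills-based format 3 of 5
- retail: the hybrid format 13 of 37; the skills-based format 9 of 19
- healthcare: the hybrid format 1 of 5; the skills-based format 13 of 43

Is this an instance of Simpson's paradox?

Tech: the hybrid format 48/81 = 59.3%, the skills-based format 3/5 = 60.0% → the skills-based format
Retail: the hybrid format 13/37 = 35.1%, the skills-based format 9/19 = 47.4% → the skills-based format
Healthcare: the hybrid format 1/5 = 20.0%, the skills-based format 13/43 = 30.2% → the skills-based format
Overall: the hybrid format 62/123 = 50.4%, the skills-based format 25/67 = 37.3% → the hybrid format
The skills-based format wins each industry group but the hybrid format wins overall — the comparison reverses. The skills-based format's applications skew toward healthcare, which has a lower base rate.

Yes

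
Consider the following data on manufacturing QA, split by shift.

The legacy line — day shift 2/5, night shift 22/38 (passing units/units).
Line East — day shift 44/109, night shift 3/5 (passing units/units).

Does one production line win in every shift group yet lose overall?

Yes

Day shift: the legacy line 2/5 = 40.0%, Line East 44/109 = 40.4% → Line East
Night shift: the legacy line 22/38 = 57.9%, Line East 3/5 = 60.0% → Line East
Overall: the legacy line 24/43 = 55.8%, Line East 47/114 = 41.2% → the legacy line
Line East wins each shift group but the legacy line wins overall — the comparison reverses. Line East's units skew toward day shift, which has a lower base rate.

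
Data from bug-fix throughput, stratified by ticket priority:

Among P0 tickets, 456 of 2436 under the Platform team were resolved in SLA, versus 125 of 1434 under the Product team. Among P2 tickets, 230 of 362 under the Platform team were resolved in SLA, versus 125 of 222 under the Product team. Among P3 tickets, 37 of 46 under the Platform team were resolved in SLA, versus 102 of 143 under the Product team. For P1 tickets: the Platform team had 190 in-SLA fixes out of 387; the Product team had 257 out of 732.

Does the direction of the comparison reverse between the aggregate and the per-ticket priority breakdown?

No

P0: the Platform team 456/2436 = 18.7%, the Product team 125/1434 = 8.7% → the Platform team
P2: the Platform team 230/362 = 63.5%, the Product team 125/222 = 56.3% → the Platform team
P3: the Platform team 37/46 = 80.4%, the Product team 102/143 = 71.3% → the Platform team
P1: the Platform team 190/387 = 49.1%, the Product team 257/732 = 35.1% → the Platform team
Overall: the Platform team 913/3231 = 28.3%, the Product team 609/2531 = 24.1% → the Platform team
The Platform team wins overall and in every ticket group — no reversal.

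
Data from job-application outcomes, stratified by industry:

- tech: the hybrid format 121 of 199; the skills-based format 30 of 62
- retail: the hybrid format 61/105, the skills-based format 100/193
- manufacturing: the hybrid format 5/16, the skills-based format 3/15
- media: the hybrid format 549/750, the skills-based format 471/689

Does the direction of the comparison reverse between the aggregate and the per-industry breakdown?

No

Tech: the hybrid format 121/199 = 60.8%, the skills-based format 30/62 = 48.4% → the hybrid format
Retail: the hybrid format 61/105 = 58.1%, the skills-based format 100/193 = 51.8% → the hybrid format
Manufacturing: the hybrid format 5/16 = 31.2%, the skills-based format 3/15 = 20.0% → the hybrid format
Media: the hybrid format 549/750 = 73.2%, the skills-based format 471/689 = 68.4% → the hybrid format
Overall: the hybrid format 736/1070 = 68.8%, the skills-based format 604/959 = 63.0% → the hybrid format
The hybrid format wins overall and in every industry group — no reversal.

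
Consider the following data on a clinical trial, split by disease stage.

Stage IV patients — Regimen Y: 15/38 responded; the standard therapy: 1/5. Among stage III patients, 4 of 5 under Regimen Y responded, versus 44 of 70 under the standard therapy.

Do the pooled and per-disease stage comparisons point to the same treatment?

Stage IV: Regimen Y 15/38 = 39.5%, the standard therapy 1/5 = 20.0% → Regimen Y
Stage III: Regimen Y 4/5 = 80.0%, the standard therapy 44/70 = 62.9% → Regimen Y
Overall: Regimen Y 19/43 = 44.2%, the standard therapy 45/75 = 60.0% → the standard therapy
Regimen Y wins each disease group but the standard therapy wins overall — the comparison reverses. Regimen Y's patients skew toward stage IV, which has a lower base rate.

No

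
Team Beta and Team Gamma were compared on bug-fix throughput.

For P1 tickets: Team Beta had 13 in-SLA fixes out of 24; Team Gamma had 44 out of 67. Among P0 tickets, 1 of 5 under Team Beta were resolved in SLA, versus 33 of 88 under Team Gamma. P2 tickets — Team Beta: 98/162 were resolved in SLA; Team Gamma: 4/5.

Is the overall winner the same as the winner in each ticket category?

P1: Team Beta 13/24 = 54.2%, Team Gamma 44/67 = 65.7% → Team Gamma
P0: Team Beta 1/5 = 20.0%, Team Gamma 33/88 = 37.5% → Team Gamma
P2: Team Beta 98/162 = 60.5%, Team Gamma 4/5 = 80.0% → Team Gamma
Overall: Team Beta 112/191 = 58.6%, Team Gamma 81/160 = 50.6% → Team Beta
Team Gamma wins each ticket group but Team Beta wins overall — the comparison reverses. Team Gamma's tickets skew toward P0, which has a lower base rate.

No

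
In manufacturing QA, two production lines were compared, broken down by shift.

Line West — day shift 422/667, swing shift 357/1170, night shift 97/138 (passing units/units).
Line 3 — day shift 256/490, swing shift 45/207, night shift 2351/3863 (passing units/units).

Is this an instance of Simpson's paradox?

Yes

Day shift: Line West 422/667 = 63.3%, Line 3 256/490 = 52.2% → Line West
Swing shift: Line West 357/1170 = 30.5%, Line 3 45/207 = 21.7% → Line West
Night shift: Line West 97/138 = 70.3%, Line 3 2351/3863 = 60.9% → Line West
Overall: Line West 876/1975 = 44.4%, Line 3 2652/4560 = 58.2% → Line 3
Line West wins each shift group but Line 3 wins overall — the comparison reverses. Line West's units skew toward swing shift, which has a lower base rate.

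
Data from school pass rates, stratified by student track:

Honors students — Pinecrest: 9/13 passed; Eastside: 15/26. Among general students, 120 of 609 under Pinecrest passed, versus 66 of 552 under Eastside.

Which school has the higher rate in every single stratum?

Honors: Pinecrest 9/13 = 69.2%, Eastside 15/26 = 57.7% → Pinecrest
General: Pinecrest 120/609 = 19.7%, Eastside 66/552 = 12.0% → Pinecrest
Pinecrest has the higher rate in both groups.

Pinecrest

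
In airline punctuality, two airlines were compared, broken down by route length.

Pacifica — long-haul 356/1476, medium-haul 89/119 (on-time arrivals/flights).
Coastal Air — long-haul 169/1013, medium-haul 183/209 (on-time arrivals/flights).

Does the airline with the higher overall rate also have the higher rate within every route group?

No

Long-haul: Pacifica 356/1476 = 24.1%, Coastal Air 169/1013 = 16.7% → Pacifica
Medium-haul: Pacifica 89/119 = 74.8%, Coastal Air 183/209 = 87.6% → Coastal Air
Overall: Pacifica 445/1595 = 27.9%, Coastal Air 352/1222 = 28.8% → Coastal Air
Neither sweeps: Pacifica wins 1 of 2 groups, Coastal Air wins 1. Coastal Air wins overall but not every group — no Simpson reversal.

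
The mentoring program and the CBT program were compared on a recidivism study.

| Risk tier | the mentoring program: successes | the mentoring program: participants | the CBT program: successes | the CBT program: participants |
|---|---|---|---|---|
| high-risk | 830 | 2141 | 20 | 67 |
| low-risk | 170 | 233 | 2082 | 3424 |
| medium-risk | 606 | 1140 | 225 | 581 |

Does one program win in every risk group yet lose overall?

High-risk: the mentoring program 830/2141 = 38.8%, the CBT program 20/67 = 29.9% → the mentoring program
Low-risk: the mentoring program 170/233 = 73.0%, the CBT program 2082/3424 = 60.8% → the mentoring program
Medium-risk: the mentoring program 606/1140 = 53.2%, the CBT program 225/581 = 38.7% → the mentoring program
Overall: the mentoring program 1606/3514 = 45.7%, the CBT program 2327/4072 = 57.1% → the CBT program
The mentoring program wins each risk group but the CBT program wins overall — the comparison reverses. The mentoring program's participants skew toward high-risk, which has a lower base rate.

Yes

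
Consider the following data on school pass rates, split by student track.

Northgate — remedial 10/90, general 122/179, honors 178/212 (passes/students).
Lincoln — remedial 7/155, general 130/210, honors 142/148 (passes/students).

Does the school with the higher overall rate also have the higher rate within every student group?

Remedial: Northgate 10/90 = 11.1%, Lincoln 7/155 = 4.5% → Northgate
General: Northgate 122/179 = 68.2%, Lincoln 130/210 = 61.9% → Northgate
Honors: Northgate 178/212 = 84.0%, Lincoln 142/148 = 95.9% → Lincoln
Overall: Northgate 310/481 = 64.4%, Lincoln 279/513 = 54.4% → Northgate
Neither sweeps: Northgate wins 2 of 3 groups, Lincoln wins 1. Northgate wins overall but not every group — no Simpson reversal.

No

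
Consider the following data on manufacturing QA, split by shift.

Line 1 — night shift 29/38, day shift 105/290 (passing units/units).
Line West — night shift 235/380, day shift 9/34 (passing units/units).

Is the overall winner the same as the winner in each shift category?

Night shift: Line 1 29/38 = 76.3%, Line West 235/380 = 61.8% → Line 1
Day shift: Line 1 105/290 = 36.2%, Line West 9/34 = 26.5% → Line 1
Overall: Line 1 134/328 = 40.9%, Line West 244/414 = 58.9% → Line West
Line 1 wins each shift group but Line West wins overall — the comparison reverses. Line 1's units skew toward day shift, which has a lower base rate.

No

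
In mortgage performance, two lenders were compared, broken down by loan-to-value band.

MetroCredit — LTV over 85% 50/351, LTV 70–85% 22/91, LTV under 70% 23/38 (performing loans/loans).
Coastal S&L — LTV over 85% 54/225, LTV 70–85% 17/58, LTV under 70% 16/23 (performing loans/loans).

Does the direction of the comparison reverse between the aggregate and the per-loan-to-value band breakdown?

LTV over 85%: MetroCredit 50/351 = 14.2%, Coastal S&L 54/225 = 24.0% → Coastal S&L
LTV 70–85%: MetroCredit 22/91 = 24.2%, Coastal S&L 17/58 = 29.3% → Coastal S&L
LTV under 70%: MetroCredit 23/38 = 60.5%, Coastal S&L 16/23 = 69.6% → Coastal S&L
Overall: MetroCredit 95/480 = 19.8%, Coastal S&L 87/306 = 28.4% → Coastal S&L
Coastal S&L wins overall and in every loan-to-value group — no reversal.

No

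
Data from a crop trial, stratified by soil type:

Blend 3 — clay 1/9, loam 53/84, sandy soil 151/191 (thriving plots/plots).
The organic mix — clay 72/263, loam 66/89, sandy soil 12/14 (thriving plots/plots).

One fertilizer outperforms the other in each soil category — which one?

Clay: Blend 3 1/9 = 11.1%, the organic mix 72/263 = 27.4% → the organic mix
Loam: Blend 3 53/84 = 63.1%, the organic mix 66/89 = 74.2% → the organic mix
Sandy soil: Blend 3 151/191 = 79.1%, the organic mix 12/14 = 85.7% → the organic mix
The organic mix has the higher rate in all 3 groups.

the organic mix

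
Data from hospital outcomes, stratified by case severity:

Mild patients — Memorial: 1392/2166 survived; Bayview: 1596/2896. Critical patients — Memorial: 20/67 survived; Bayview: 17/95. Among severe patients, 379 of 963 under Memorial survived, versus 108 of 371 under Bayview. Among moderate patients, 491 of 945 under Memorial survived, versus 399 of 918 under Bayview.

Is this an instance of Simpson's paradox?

No

Mild: Memorial 1392/2166 = 64.3%, Bayview 1596/2896 = 55.1% → Memorial
Critical: Memorial 20/67 = 29.9%, Bayview 17/95 = 17.9% → Memorial
Severe: Memorial 379/963 = 39.4%, Bayview 108/371 = 29.1% → Memorial
Moderate: Memorial 491/945 = 52.0%, Bayview 399/918 = 43.5% → Memorial
Overall: Memorial 2282/4141 = 55.1%, Bayview 2120/4280 = 49.5% → Memorial
Memorial wins overall and in every case group — no reversal.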